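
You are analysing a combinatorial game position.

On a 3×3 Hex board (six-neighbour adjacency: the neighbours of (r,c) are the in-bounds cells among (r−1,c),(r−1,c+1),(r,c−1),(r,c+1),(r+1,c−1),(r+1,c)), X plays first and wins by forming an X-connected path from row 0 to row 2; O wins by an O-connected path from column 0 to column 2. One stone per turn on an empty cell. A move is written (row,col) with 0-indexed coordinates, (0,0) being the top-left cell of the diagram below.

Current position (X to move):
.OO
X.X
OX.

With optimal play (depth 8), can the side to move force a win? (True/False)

X winning at [.OO/X.X/OX.]: False

ply 1, X at .OO/X.X/OX. | (0,0)=-1→XOO/X.X/OX.*; (1,1)=-1→.OO/XXX/OX.; (2,2)=-1→.OO/X.X/OXX
ply 2, O at XOO/X.X/OX. | (1,1)=+1→XOO/XOX/OX.*; (2,2)=-1→XOO/X.X/OXO
ply 3: XOO/XOX/OX. is terminal -1 (X); from .OO/X.X/OX. depth 8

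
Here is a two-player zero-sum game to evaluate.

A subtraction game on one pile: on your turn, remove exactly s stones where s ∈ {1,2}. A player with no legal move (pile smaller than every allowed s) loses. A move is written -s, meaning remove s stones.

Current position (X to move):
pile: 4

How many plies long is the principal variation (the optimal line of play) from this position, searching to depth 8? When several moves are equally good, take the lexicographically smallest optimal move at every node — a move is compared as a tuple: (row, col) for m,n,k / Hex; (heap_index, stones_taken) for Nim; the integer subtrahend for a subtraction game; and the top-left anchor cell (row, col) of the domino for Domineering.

PV length from [4]: 3 plies

ply 1, X at 4 | -1=+1→3*; -2=-1→2
ply 2, O at 3 | -1=-1→2*; -2=-1→1
ply 3, X at 2 | -1=-1→1; -2=+1→0*
ply 4: 0 is terminal -1 (O); from 4 depth 8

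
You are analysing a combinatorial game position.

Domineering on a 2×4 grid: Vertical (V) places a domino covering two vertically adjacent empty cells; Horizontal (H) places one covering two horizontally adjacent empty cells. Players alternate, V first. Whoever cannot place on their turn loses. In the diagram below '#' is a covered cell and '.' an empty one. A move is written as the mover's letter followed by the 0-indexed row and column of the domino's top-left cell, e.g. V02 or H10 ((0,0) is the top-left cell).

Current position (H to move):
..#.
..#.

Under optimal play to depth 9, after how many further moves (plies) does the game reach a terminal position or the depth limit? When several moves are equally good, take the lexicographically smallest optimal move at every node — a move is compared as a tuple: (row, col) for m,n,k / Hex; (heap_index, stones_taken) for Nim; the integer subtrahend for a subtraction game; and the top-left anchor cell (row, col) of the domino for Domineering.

p1 H@[..#./..#.]: H00[###./..#.]+1* H10[..#./###.]+1
p2 V@[###./..#.]: V03[####/..##]-1*
p3 H@[####/..##]: H10[####/####]+1*
p4 V@[####/####] terminal -1; root [..#./..#.] d9

PV length from [..#./..#.]: 3 plies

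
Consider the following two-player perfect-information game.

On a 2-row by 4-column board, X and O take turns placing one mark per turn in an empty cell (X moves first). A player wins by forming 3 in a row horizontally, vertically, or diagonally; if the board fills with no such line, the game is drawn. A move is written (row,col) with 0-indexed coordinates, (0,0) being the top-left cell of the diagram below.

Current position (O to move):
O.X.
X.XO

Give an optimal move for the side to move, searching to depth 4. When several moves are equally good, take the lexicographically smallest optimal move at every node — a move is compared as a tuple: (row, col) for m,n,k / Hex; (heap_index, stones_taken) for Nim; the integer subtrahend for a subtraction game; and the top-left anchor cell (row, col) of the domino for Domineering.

O's best at [O.X./X.XO]: (1,1)

[O.X./X.XO] O move#1: (0,1):-1/OOX./X.XO, (0,3):-1/O.XO/X.XO, (1,1):+0/O.X./XOXO*
[O.X./XOXO] X move#2: (0,1):+0/OXX./XOXO*, (0,3):+0/O.XX/XOXO
[OXX./XOXO] O move#3: (0,3):+0/OXXO/XOXO*
[OXXO/XOXO] end (terminal +0, X#4); searched O.X./X.XO to 4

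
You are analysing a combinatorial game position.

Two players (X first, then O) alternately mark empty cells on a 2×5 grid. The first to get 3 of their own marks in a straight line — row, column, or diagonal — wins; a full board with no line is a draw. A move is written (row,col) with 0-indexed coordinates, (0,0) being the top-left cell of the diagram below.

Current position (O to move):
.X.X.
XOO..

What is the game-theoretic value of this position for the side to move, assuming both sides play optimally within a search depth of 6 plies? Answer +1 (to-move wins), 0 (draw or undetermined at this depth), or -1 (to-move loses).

value(.X.X./XOO.., O) = +1

ply 1, O at .X.X./XOO.. | (0,0)=-1→OX.X./XOO..; (0,2)=+0→.XOX./XOO..; (0,4)=-1→.X.XO/XOO..; (1,3)=+1→.X.X./XOOO.*; (1,4)=-1→.X.X./XOO.O
ply 2: .X.X./XOOO. is terminal -1 (X); from .X.X./XOO.. depth 6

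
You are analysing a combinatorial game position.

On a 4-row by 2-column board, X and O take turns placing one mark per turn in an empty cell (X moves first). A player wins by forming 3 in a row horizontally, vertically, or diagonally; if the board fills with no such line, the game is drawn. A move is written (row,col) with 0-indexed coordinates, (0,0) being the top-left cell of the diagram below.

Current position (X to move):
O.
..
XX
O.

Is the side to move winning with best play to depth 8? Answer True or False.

[O./../XX/O.] X move#1: (0,1):+0/OX/../XX/O., (1,0):+0/O./X./XX/O., (1,1):+1/O./.X/XX/O.*, (3,1):+0/O./../XX/OX
[O./.X/XX/O.] O move#2: (0,1):-1/OO/.X/XX/O.*, (1,0):-1/O./OX/XX/O., (3,1):-1/O./.X/XX/OO
[OO/.X/XX/O.] X move#3: (1,0):+0/OO/XX/XX/O., (3,1):+1/OO/.X/XX/OX*
[OO/.X/XX/OX] end (terminal -1, O#4); searched O./../XX/O. to 8

X winning at [O./../XX/O.]: True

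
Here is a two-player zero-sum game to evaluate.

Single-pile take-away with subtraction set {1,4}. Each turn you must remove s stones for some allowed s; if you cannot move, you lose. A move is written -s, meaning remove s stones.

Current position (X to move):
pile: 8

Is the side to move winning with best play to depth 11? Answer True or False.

X winning at [8]: True

[8] X move#1: -1:+1/7*, -4:-1/4
[7] O move#2: -1:-1/6*, -4:-1/3
[6] X move#3: -1:+1/5*, -4:+1/2
[5] O move#4: -1:-1/4*, -4:-1/1
[4] X move#5: -1:-1/3, -4:+1/0*
[0] end (terminal -1, O#6); searched 8 to 11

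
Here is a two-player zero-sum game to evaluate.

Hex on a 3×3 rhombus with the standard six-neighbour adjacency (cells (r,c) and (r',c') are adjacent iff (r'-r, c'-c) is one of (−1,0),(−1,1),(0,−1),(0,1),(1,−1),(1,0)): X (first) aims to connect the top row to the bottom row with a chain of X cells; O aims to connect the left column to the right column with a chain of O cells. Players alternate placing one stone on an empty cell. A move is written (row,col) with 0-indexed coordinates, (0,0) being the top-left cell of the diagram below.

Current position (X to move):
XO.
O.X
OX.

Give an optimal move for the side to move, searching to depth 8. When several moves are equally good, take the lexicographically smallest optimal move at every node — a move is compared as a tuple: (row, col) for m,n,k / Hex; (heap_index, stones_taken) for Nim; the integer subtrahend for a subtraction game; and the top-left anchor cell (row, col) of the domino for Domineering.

[XO./O.X/OX.] X move#1: (0,2):+1/XOX/O.X/OX.*, (1,1):-1/XO./OXX/OX., (2,2):-1/XO./O.X/OXX
[XOX/O.X/OX.] end (terminal -1, O#2); searched XO./O.X/OX. to 8

X's best at [XO./O.X/OX.]: (0,2)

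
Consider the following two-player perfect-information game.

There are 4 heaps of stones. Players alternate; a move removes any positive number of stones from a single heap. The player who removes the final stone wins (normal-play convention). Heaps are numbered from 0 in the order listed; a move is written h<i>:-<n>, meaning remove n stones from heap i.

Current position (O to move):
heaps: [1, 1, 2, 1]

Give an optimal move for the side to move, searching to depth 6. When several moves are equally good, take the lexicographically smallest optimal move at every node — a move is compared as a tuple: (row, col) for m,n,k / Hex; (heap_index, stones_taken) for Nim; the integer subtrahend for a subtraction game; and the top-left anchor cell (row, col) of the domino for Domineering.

O's best at [(1,1,2,1)]: h2:-1

ply 1, O at (1,1,2,1) | h0:-1=-1→(0,1,2,1); h1:-1=-1→(1,0,2,1); h2:-1=+1→(1,1,1,1)*; h2:-2=-1→(1,1,0,1); h3:-1=-1→(1,1,2,0)
ply 2, X at (1,1,1,1) | h0:-1=-1→(0,1,1,1)*; h1:-1=-1→(1,0,1,1); h2:-1=-1→(1,1,0,1); h3:-1=-1→(1,1,1,0)
ply 3, O at (0,1,1,1) | h1:-1=+1→(0,0,1,1)*; h2:-1=+1→(0,1,0,1); h3:-1=+1→(0,1,1,0)
ply 4, X at (0,0,1,1) | h2:-1=-1→(0,0,0,1)*; h3:-1=-1→(0,0,1,0)
ply 5, O at (0,0,0,1) | h3:-1=+1→(0,0,0,0)*
ply 6: (0,0,0,0) is terminal -1 (X); from (1,1,2,1) depth 6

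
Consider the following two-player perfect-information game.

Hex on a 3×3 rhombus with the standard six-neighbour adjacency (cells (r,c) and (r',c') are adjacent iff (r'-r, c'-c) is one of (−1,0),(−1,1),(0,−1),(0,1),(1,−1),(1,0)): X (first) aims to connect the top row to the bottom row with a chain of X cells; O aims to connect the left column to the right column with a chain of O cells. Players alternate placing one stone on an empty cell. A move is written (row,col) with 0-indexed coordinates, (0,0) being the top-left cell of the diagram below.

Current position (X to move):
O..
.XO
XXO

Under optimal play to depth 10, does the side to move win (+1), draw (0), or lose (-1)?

value(O../.XO/XXO, X) = +1

ply 1, X at O../.XO/XXO | (0,1)=+1→OX./.XO/XXO*; (0,2)=+1→O.X/.XO/XXO; (1,0)=+1→O../XXO/XXO
ply 2: OX./.XO/XXO is terminal -1 (O); from O../.XO/XXO depth 10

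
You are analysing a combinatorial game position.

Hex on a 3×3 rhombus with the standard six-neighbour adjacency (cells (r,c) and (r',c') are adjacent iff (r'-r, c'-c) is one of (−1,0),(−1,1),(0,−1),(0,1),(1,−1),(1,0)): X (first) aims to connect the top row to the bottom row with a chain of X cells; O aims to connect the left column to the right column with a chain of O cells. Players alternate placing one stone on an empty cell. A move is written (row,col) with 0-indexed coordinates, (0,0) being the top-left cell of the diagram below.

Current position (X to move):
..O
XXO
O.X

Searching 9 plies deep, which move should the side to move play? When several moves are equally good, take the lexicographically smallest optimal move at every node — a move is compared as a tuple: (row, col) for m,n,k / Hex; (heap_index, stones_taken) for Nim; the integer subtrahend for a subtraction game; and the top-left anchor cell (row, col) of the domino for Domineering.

p1 X@[..O/XXO/O.X]: (0,0)[X.O/XXO/O.X]-1 (0,1)[.XO/XXO/O.X]-1 (2,1)[..O/XXO/OXX]+1*
p2 O@[..O/XXO/OXX]: (0,0)[O.O/XXO/OXX]-1* (0,1)[.OO/XXO/OXX]-1
p3 X@[O.O/XXO/OXX]: (0,1)[OXO/XXO/OXX]+1*
p4 O@[OXO/XXO/OXX] terminal -1; root [..O/XXO/O.X] d9

X's best at [..O/XXO/O.X]: (2,1)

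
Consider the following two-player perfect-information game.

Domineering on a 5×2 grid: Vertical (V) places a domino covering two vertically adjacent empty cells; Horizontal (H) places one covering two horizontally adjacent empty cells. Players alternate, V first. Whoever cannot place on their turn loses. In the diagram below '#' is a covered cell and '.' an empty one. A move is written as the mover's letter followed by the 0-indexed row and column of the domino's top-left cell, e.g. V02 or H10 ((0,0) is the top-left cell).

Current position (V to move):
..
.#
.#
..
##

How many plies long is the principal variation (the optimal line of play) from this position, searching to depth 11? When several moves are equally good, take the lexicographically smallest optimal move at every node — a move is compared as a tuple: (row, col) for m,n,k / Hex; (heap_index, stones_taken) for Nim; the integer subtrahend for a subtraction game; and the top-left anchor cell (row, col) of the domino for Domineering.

p1 V@[../.#/.#/../##]: V00[#./##/.#/../##]-1* V10[../##/##/../##]-1 V20[../.#/##/#./##]-1
p2 H@[#./##/.#/../##]: H30[#./##/.#/##/##]+1*
p3 V@[#./##/.#/##/##] terminal -1; root [../.#/.#/../##] d11

PV length from [../.#/.#/../##]: 2 plies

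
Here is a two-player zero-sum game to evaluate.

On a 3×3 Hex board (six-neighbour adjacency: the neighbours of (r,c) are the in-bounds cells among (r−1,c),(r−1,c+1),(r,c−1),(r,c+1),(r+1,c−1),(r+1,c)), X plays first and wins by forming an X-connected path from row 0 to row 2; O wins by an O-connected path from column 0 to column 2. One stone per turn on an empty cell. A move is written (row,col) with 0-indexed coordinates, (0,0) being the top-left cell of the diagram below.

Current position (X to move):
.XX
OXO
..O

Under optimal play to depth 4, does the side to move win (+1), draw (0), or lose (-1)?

[.XX/OXO/..O] X move#1: (0,0):+1/XXX/OXO/..O*, (2,0):+1/.XX/OXO/X.O, (2,1):+1/.XX/OXO/.XO
[XXX/OXO/..O] O move#2: (2,0):-1/XXX/OXO/O.O*, (2,1):-1/XXX/OXO/.OO
[XXX/OXO/O.O] X move#3: (2,1):+1/XXX/OXO/OXO*
[XXX/OXO/OXO] end (terminal -1, O#4); searched .XX/OXO/..O to 4

value(.XX/OXO/..O, X) = +1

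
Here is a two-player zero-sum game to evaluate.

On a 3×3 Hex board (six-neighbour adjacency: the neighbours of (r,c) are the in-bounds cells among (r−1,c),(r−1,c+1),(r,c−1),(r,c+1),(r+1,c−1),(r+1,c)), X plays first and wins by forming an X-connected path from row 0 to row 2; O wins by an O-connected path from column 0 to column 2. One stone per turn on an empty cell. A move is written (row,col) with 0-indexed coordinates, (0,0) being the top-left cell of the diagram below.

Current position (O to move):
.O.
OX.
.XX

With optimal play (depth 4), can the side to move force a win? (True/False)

O winning at [.O./OX./.XX]: True

[.O./OX./.XX] O move#1: (0,0):-1/OO./OX./.XX, (0,2):+1/.OO/OX./.XX*, (1,2):-1/.O./OXO/.XX, (2,0):-1/.O./OX./OXX
[.OO/OX./.XX] end (terminal -1, X#2); searched .O./OX./.XX to 4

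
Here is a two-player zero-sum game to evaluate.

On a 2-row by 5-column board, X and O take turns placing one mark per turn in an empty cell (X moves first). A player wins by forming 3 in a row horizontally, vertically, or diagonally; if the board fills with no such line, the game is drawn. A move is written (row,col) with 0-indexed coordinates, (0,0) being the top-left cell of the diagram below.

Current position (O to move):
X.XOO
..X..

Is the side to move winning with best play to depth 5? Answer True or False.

p1 O@[X.XOO/..X..]: (0,1)[XOXOO/..X..]-1* (1,0)[X.XOO/O.X..]-1 (1,1)[X.XOO/.OX..]-1 (1,3)[X.XOO/..XO.]-1 (1,4)[X.XOO/..X.O]-1
p2 X@[XOXOO/..X..]: (1,0)[XOXOO/X.X..]+0 (1,1)[XOXOO/.XX..]+1* (1,3)[XOXOO/..XX.]+1 (1,4)[XOXOO/..X.X]+0
p3 O@[XOXOO/.XX..]: (1,0)[XOXOO/OXX..]-1* (1,3)[XOXOO/.XXO.]-1 (1,4)[XOXOO/.XX.O]-1
p4 X@[XOXOO/OXX..]: (1,3)[XOXOO/OXXX.]+1* (1,4)[XOXOO/OXX.X]+0
p5 O@[XOXOO/OXXX.] terminal -1; root [X.XOO/..X..] d5

O winning at [X.XOO/..X..]: False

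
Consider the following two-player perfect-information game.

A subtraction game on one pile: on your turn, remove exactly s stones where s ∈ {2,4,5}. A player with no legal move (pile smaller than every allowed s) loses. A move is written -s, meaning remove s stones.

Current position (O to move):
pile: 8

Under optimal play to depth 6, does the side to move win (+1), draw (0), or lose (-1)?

value(8, O) = -1

ply 1, O at 8 | -2=-1→6*; -4=-1→4; -5=-1→3
ply 2, X at 6 | -2=-1→4; -4=-1→2; -5=+1→1*
ply 3: 1 is terminal -1 (O); from 8 depth 6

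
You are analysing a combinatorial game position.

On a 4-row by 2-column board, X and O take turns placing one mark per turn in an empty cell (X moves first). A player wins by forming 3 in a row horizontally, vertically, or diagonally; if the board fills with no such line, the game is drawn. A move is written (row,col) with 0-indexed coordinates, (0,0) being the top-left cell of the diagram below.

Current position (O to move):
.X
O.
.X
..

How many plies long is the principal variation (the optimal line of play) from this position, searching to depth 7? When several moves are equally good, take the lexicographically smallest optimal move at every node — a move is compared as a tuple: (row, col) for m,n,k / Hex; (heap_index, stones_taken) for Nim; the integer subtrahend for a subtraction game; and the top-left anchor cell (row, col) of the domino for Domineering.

PV length from [.X/O./.X/..]: 5 plies

p1 O@[.X/O./.X/..]: (0,0)[OX/O./.X/..]-1 (1,1)[.X/OO/.X/..]+0* (2,0)[.X/O./OX/..]-1 (3,0)[.X/O./.X/O.]-1 (3,1)[.X/O./.X/.O]-1
p2 X@[.X/OO/.X/..]: (0,0)[XX/OO/.X/..]+0* (2,0)[.X/OO/XX/..]+0 (3,0)[.X/OO/.X/X.]+0 (3,1)[.X/OO/.X/.X]-1
p3 O@[XX/OO/.X/..]: (2,0)[XX/OO/OX/..]+0* (3,0)[XX/OO/.X/O.]+0 (3,1)[XX/OO/.X/.O]+0
p4 X@[XX/OO/OX/..]: (3,0)[XX/OO/OX/X.]+0* (3,1)[XX/OO/OX/.X]-1
p5 O@[XX/OO/OX/X.]: (3,1)[XX/OO/OX/XO]+0*
p6 X@[XX/OO/OX/XO] terminal +0; root [.X/O./.X/..] d7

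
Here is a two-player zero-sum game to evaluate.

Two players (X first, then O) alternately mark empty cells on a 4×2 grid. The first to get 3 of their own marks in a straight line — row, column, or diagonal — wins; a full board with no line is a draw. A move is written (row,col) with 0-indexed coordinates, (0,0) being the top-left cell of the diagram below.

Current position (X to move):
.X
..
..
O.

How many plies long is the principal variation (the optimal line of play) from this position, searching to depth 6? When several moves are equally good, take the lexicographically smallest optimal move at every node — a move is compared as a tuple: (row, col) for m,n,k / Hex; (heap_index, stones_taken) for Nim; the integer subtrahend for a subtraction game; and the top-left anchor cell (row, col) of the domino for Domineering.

ply 1, X at .X/../../O. | (0,0)=+0→XX/../../O.*; (1,0)=+0→.X/X./../O.; (1,1)=+0→.X/.X/../O.; (2,0)=+0→.X/../X./O.; (2,1)=+0→.X/../.X/O.; (3,1)=+0→.X/../../OX
ply 2, O at XX/../../O. | (1,0)=+0→XX/O./../O.*; (1,1)=+0→XX/.O/../O.; (2,0)=+0→XX/../O./O.; (2,1)=+0→XX/../.O/O.; (3,1)=+0→XX/../../OO
ply 3, X at XX/O./../O. | (1,1)=-1→XX/OX/../O.; (2,0)=+0→XX/O./X./O.*; (2,1)=-1→XX/O./.X/O.; (3,1)=-1→XX/O./../OX
ply 4, O at XX/O./X./O. | (1,1)=+0→XX/OO/X./O.*; (2,1)=+0→XX/O./XO/O.; (3,1)=+0→XX/O./X./OO
ply 5, X at XX/OO/X./O. | (2,1)=+0→XX/OO/XX/O.*; (3,1)=+0→XX/OO/X./OX
ply 6, O at XX/OO/XX/O. | (3,1)=+0→XX/OO/XX/OO*
ply 7: XX/OO/XX/OO is terminal +0 (X); from .X/../../O. depth 6

PV length from [.X/../../O.]: 6 plies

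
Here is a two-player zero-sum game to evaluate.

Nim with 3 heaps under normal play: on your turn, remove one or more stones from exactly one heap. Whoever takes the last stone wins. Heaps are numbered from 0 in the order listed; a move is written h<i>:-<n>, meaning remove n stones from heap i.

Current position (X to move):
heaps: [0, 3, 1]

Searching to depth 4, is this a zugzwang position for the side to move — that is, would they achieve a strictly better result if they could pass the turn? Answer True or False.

[(0,3,1)] X move#1: h1:-1:-1/(0,2,1), h1:-2:+1/(0,1,1)*, h1:-3:-1/(0,0,1), h2:-1:-1/(0,3,0)
[(0,1,1)] O move#2: h1:-1:-1/(0,0,1)*, h2:-1:-1/(0,1,0)
[(0,0,1)] X move#3: h2:-1:+1/(0,0,0)*
[(0,0,0)] end (terminal -1, O#4); searched (0,3,1) to 4
suppose X passes — search the same position with O to move:
pass> [(0,3,1)] O move#1: h1:-1:-1/(0,2,1), h1:-2:+1/(0,1,1)*, h1:-3:-1/(0,0,1), h2:-1:-1/(0,3,0)
pass> [(0,1,1)] X move#2: h1:-1:-1/(0,0,1)*, h2:-1:-1/(0,1,0)
pass> [(0,0,1)] O move#3: h2:-1:+1/(0,0,0)*
pass> [(0,0,0)] end (terminal -1, X#4); searched (0,3,1) to 4
for X: play +1, pass -1

zugzwang((0,3,1), X) = False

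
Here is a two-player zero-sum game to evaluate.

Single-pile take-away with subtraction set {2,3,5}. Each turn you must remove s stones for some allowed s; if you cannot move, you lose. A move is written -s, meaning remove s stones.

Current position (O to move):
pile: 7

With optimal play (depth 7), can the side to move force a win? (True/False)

O winning at [7]: False

ply 1, O at 7 | -2=-1→5*; -3=-1→4; -5=-1→2
ply 2, X at 5 | -2=-1→3; -3=-1→2; -5=+1→0*
ply 3: 0 is terminal -1 (O); from 7 depth 7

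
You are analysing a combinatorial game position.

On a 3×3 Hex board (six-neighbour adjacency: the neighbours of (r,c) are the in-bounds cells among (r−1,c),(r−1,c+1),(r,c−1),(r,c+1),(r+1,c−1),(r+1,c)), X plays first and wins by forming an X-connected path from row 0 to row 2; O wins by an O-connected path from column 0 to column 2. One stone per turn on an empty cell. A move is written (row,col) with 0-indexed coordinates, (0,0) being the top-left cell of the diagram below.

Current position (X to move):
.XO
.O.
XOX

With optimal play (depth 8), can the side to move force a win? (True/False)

X winning at [.XO/.O./XOX]: True

[.XO/.O./XOX] X move#1: (0,0):-1/XXO/.O./XOX, (1,0):+1/.XO/XO./XOX*, (1,2):-1/.XO/.OX/XOX
[.XO/XO./XOX] end (terminal -1, O#2); searched .XO/.O./XOX to 8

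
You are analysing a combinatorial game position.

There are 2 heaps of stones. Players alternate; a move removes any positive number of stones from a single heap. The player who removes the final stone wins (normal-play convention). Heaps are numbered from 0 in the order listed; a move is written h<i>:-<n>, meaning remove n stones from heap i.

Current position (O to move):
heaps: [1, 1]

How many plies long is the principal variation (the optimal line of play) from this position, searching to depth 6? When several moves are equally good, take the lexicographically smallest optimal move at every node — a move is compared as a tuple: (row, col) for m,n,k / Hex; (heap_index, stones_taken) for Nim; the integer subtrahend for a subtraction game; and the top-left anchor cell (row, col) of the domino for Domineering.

PV length from [(1,1)]: 2 plies

ply 1, O at (1,1) | h0:-1=-1→(0,1)*; h1:-1=-1→(1,0)
ply 2, X at (0,1) | h1:-1=+1→(0,0)*
ply 3: (0,0) is terminal -1 (O); from (1,1) depth 6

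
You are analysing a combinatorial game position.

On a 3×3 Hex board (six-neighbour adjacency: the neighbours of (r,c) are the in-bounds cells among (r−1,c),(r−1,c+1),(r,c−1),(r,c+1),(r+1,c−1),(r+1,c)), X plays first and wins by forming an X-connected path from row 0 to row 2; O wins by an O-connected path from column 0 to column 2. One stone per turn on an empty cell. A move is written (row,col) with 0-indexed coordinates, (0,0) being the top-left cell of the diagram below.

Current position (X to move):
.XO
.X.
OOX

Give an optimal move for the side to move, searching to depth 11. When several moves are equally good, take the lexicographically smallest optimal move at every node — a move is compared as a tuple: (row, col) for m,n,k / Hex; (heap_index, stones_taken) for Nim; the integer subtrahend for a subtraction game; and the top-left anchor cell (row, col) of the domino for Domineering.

ply 1, X at .XO/.X./OOX | (0,0)=-1→XXO/.X./OOX; (1,0)=-1→.XO/XX./OOX; (1,2)=+1→.XO/.XX/OOX*
ply 2: .XO/.XX/OOX is terminal -1 (O); from .XO/.X./OOX depth 11

X's best at [.XO/.X./OOX]: (1,2)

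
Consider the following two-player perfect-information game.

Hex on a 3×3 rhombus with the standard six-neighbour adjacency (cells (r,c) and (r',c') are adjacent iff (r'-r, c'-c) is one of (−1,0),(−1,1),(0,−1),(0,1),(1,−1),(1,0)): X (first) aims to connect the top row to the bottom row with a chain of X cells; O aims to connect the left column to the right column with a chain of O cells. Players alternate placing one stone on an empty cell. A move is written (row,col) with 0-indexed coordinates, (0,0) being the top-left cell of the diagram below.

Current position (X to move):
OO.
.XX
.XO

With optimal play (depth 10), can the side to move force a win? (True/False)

p1 X@[OO./.XX/.XO]: (0,2)[OOX/.XX/.XO]+1* (1,0)[OO./XXX/.XO]-1 (2,0)[OO./.XX/XXO]-1
p2 O@[OOX/.XX/.XO] terminal -1; root [OO./.XX/.XO] d10

X winning at [OO./.XX/.XO]: True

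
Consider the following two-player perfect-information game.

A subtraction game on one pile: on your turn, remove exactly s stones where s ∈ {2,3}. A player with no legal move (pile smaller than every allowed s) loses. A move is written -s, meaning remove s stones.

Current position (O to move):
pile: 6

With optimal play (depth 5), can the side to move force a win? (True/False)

[6] O move#1: -2:-1/4*, -3:-1/3
[4] X move#2: -2:-1/2, -3:+1/1*
[1] end (terminal -1, O#3); searched 6 to 5

O winning at [6]: False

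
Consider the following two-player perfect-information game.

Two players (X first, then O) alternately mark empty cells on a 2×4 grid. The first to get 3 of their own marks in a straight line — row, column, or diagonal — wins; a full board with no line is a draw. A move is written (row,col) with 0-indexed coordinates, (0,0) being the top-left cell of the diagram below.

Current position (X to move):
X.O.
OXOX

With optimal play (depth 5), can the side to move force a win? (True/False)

X winning at [X.O./OXOX]: False

[X.O./OXOX] X move#1: (0,1):+0/XXO./OXOX*, (0,3):+0/X.OX/OXOX
[XXO./OXOX] O move#2: (0,3):+0/XXOO/OXOX*
[XXOO/OXOX] end (terminal +0, X#3); searched X.O./OXOX to 5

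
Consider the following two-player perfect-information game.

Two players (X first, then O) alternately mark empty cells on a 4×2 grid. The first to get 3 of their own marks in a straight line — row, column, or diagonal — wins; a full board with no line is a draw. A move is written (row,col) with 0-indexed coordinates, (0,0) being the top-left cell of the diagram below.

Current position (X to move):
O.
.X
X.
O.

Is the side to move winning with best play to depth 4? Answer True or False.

X winning at [O./.X/X./O.]: True

[O./.X/X./O.] X move#1: (0,1):+0/OX/.X/X./O., (1,0):+0/O./XX/X./O., (2,1):+1/O./.X/XX/O.*, (3,1):+0/O./.X/X./OX
[O./.X/XX/O.] O move#2: (0,1):-1/OO/.X/XX/O.*, (1,0):-1/O./OX/XX/O., (3,1):-1/O./.X/XX/OO
[OO/.X/XX/O.] X move#3: (1,0):+0/OO/XX/XX/O., (3,1):+1/OO/.X/XX/OX*
[OO/.X/XX/OX] end (terminal -1, O#4); searched O./.X/X./O. to 4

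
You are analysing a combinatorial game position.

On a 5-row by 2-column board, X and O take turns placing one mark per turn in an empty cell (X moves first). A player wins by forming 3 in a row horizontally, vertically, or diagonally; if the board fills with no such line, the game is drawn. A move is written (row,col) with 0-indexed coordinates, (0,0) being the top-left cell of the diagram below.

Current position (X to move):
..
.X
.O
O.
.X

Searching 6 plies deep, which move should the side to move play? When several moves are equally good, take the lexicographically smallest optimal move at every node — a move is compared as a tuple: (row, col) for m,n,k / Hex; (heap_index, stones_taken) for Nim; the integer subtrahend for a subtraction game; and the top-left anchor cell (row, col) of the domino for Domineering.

ply 1, X at ../.X/.O/O./.X | (0,0)=-1→X./.X/.O/O./.X; (0,1)=-1→.X/.X/.O/O./.X; (1,0)=+0→../XX/.O/O./.X*; (2,0)=+0→../.X/XO/O./.X; (3,1)=-1→../.X/.O/OX/.X; (4,0)=+0→../.X/.O/O./XX
ply 2, O at ../XX/.O/O./.X | (0,0)=+0→O./XX/.O/O./.X*; (0,1)=+0→.O/XX/.O/O./.X; (2,0)=+0→../XX/OO/O./.X; (3,1)=+0→../XX/.O/OO/.X; (4,0)=+0→../XX/.O/O./OX
ply 3, X at O./XX/.O/O./.X | (0,1)=+0→OX/XX/.O/O./.X*; (2,0)=+0→O./XX/XO/O./.X; (3,1)=+0→O./XX/.O/OX/.X; (4,0)=+0→O./XX/.O/O./XX
ply 4, O at OX/XX/.O/O./.X | (2,0)=+0→OX/XX/OO/O./.X*; (3,1)=+0→OX/XX/.O/OO/.X; (4,0)=+0→OX/XX/.O/O./OX
ply 5, X at OX/XX/OO/O./.X | (3,1)=-1→OX/XX/OO/OX/.X; (4,0)=+0→OX/XX/OO/O./XX*
ply 6, O at OX/XX/OO/O./XX | (3,1)=+0→OX/XX/OO/OO/XX*
ply 7: OX/XX/OO/OO/XX is terminal +0 (X); from ../.X/.O/O./.X depth 6

X's best at [../.X/.O/O./.X]: (1,0)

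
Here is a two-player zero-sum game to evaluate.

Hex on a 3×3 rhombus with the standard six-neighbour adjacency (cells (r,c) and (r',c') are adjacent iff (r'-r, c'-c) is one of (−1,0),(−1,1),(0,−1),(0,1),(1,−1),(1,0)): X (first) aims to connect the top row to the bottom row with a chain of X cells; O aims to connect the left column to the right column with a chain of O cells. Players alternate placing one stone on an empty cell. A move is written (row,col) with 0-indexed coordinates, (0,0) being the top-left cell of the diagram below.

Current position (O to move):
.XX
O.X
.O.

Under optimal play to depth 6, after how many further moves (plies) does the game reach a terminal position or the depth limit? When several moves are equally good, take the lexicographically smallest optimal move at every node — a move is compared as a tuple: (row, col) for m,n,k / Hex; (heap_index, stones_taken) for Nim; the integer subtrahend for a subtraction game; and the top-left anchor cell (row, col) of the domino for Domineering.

p1 O@[.XX/O.X/.O.]: (0,0)[OXX/O.X/.O.]-1 (1,1)[.XX/OOX/.O.]-1 (2,0)[.XX/O.X/OO.]-1 (2,2)[.XX/O.X/.OO]+1*
p2 X@[.XX/O.X/.OO]: (0,0)[XXX/O.X/.OO]-1* (1,1)[.XX/OXX/.OO]-1 (2,0)[.XX/O.X/XOO]-1
p3 O@[XXX/O.X/.OO]: (1,1)[XXX/OOX/.OO]+1* (2,0)[XXX/O.X/OOO]+1
p4 X@[XXX/OOX/.OO] terminal -1; root [.XX/O.X/.O.] d6

PV length from [.XX/O.X/.O.]: 3 plies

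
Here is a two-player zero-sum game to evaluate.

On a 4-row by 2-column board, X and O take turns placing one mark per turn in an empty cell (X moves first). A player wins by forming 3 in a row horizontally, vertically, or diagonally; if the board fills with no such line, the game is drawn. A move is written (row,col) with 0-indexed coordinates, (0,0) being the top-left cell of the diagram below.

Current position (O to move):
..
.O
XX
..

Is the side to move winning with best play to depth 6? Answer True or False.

p1 O@[../.O/XX/..]: (0,0)[O./.O/XX/..]+0* (0,1)[.O/.O/XX/..]-1 (1,0)[../OO/XX/..]+0 (3,0)[../.O/XX/O.]+0 (3,1)[../.O/XX/.O]-1
p2 X@[O./.O/XX/..]: (0,1)[OX/.O/XX/..]+0* (1,0)[O./XO/XX/..]+0 (3,0)[O./.O/XX/X.]+0 (3,1)[O./.O/XX/.X]+0
p3 O@[OX/.O/XX/..]: (1,0)[OX/OO/XX/..]+0* (3,0)[OX/.O/XX/O.]+0 (3,1)[OX/.O/XX/.O]+0
p4 X@[OX/OO/XX/..]: (3,0)[OX/OO/XX/X.]+0* (3,1)[OX/OO/XX/.X]+0
p5 O@[OX/OO/XX/X.]: (3,1)[OX/OO/XX/XO]+0*
p6 X@[OX/OO/XX/XO] terminal +0; root [../.O/XX/..] d6

O winning at [../.O/XX/..]: False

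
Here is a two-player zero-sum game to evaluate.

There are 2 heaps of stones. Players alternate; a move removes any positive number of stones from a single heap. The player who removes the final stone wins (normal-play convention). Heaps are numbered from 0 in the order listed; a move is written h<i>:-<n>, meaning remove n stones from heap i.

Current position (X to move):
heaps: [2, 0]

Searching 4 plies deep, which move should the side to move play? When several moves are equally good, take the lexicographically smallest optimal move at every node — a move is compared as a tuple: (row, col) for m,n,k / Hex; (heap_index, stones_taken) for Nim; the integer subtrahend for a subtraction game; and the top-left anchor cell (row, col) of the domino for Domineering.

[(2,0)] X move#1: h0:-1:-1/(1,0), h0:-2:+1/(0,0)*
[(0,0)] end (terminal -1, O#2); searched (2,0) to 4

X's best at [(2,0)]: h0:-2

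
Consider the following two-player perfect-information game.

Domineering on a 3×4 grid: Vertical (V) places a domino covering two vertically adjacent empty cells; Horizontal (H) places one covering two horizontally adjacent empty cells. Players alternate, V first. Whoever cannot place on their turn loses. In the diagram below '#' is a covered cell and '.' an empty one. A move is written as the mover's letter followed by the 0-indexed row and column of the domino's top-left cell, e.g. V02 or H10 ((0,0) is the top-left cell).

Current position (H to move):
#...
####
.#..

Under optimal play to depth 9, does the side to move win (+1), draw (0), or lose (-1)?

[#.../####/.#..] H move#1: H01:+1/###./####/.#..*, H02:+1/#.##/####/.#.., H22:+1/#.../####/.###
[###./####/.#..] end (terminal -1, V#2); searched #.../####/.#.. to 9

value(#.../####/.#.., H) = +1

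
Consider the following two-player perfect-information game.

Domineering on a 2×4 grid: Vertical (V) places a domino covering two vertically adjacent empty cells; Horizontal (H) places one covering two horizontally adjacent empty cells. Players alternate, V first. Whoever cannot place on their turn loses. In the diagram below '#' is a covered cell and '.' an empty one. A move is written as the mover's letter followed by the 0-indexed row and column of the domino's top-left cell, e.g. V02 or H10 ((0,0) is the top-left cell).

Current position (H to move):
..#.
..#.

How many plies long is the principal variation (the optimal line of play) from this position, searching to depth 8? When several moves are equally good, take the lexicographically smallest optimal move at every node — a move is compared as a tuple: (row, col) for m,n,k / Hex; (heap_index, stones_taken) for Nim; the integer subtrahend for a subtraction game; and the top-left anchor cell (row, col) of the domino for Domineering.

p1 H@[..#./..#.]: H00[###./..#.]+1* H10[..#./###.]+1
p2 V@[###./..#.]: V03[####/..##]-1*
p3 H@[####/..##]: H10[####/####]+1*
p4 V@[####/####] terminal -1; root [..#./..#.] d8

PV length from [..#./..#.]: 3 plies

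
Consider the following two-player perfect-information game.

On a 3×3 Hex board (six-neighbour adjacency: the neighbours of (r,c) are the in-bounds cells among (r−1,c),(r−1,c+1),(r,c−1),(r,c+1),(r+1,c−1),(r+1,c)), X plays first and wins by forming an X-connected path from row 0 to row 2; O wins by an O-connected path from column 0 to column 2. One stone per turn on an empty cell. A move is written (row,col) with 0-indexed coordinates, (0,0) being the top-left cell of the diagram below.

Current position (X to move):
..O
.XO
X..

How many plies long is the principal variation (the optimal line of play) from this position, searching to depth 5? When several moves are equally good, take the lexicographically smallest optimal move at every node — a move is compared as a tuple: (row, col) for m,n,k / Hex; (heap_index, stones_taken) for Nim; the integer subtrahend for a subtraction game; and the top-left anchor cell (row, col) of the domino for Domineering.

PV length from [..O/.XO/X..]: 3 plies

p1 X@[..O/.XO/X..]: (0,0)[X.O/.XO/X..]+1* (0,1)[.XO/.XO/X..]+1 (1,0)[..O/XXO/X..]+1 (2,1)[..O/.XO/XX.]-1 (2,2)[..O/.XO/X.X]-1
p2 O@[X.O/.XO/X..]: (0,1)[XOO/.XO/X..]-1* (1,0)[X.O/OXO/X..]-1 (2,1)[X.O/.XO/XO.]-1 (2,2)[X.O/.XO/X.O]-1
p3 X@[XOO/.XO/X..]: (1,0)[XOO/XXO/X..]+1* (2,1)[XOO/.XO/XX.]-1 (2,2)[XOO/.XO/X.X]-1
p4 O@[XOO/XXO/X..] terminal -1; root [..O/.XO/X..] d5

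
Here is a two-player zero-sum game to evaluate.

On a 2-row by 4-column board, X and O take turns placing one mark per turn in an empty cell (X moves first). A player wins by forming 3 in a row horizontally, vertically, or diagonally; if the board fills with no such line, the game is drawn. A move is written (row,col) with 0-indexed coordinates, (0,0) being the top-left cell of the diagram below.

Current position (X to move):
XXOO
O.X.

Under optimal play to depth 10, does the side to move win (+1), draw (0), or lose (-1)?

value(XXOO/O.X., X) = 0

ply 1, X at XXOO/O.X. | (1,1)=+0→XXOO/OXX.*; (1,3)=+0→XXOO/O.XX
ply 2, O at XXOO/OXX. | (1,3)=+0→XXOO/OXXO*
ply 3: XXOO/OXXO is terminal +0 (X); from XXOO/O.X. depth 10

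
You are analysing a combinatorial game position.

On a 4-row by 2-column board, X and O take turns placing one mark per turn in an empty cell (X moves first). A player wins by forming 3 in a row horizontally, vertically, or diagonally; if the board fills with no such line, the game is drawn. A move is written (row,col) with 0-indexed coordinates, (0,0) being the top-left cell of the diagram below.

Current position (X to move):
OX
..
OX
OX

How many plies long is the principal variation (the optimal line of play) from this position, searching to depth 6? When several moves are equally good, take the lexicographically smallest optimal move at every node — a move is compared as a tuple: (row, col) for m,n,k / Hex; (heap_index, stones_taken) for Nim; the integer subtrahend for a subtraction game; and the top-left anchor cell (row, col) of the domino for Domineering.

PV length from [OX/../OX/OX]: 1 ply

ply 1, X at OX/../OX/OX | (1,0)=+0→OX/X./OX/OX; (1,1)=+1→OX/.X/OX/OX*
ply 2: OX/.X/OX/OX is terminal -1 (O); from OX/../OX/OX depth 6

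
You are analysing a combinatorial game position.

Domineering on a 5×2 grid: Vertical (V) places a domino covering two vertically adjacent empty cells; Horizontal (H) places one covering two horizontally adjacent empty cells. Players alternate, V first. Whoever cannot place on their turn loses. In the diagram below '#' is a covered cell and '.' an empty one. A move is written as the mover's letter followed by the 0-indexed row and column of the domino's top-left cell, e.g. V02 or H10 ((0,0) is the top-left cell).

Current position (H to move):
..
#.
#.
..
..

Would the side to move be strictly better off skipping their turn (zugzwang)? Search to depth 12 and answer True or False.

zugzwang(../#./#./../.., H) = False

[../#./#./../..] H move#1: H00:-1/##/#./#./../.., H30:+1/../#./#./##/..*, H40:+1/../#./#./../##
[../#./#./##/..] V move#2: V01:-1/.#/##/#./##/..*, V11:-1/../##/##/##/..
[.#/##/#./##/..] H move#3: H40:+1/.#/##/#./##/##*
[.#/##/#./##/##] end (terminal -1, V#4); searched ../#./#./../.. to 12
suppose H passes — search the same position with V to move:
pass> [../#./#./../..] V move#1: V01:-1/.#/##/#./../.., V11:-1/../##/##/../.., V21:+1/../#./##/.#/..*, V30:+1/../#./#./#./#., V31:+1/../#./#./.#/.#
pass> [../#./##/.#/..] H move#2: H00:-1/##/#./##/.#/..*, H40:-1/../#./##/.#/##
pass> [##/#./##/.#/..] V move#3: V30:+1/##/#./##/##/#.*
pass> [##/#./##/##/#.] end (terminal -1, H#4); searched ../#./#./../.. to 12
for H: play +1, pass -1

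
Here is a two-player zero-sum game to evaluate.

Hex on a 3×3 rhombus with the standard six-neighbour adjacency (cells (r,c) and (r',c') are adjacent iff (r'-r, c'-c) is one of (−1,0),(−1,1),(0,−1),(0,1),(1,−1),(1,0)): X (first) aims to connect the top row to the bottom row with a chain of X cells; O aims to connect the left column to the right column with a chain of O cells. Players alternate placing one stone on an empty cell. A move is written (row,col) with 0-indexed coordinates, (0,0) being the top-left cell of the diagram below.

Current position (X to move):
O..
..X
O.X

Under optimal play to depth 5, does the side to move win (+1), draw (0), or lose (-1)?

p1 X@[O../..X/O.X]: (0,1)[OX./..X/O.X]+1* (0,2)[O.X/..X/O.X]+1 (1,0)[O../X.X/O.X]-1 (1,1)[O../.XX/O.X]+1 (2,1)[O../..X/OXX]-1
p2 O@[OX./..X/O.X]: (0,2)[OXO/..X/O.X]-1* (1,0)[OX./O.X/O.X]-1 (1,1)[OX./.OX/O.X]-1 (2,1)[OX./..X/OOX]-1
p3 X@[OXO/..X/O.X]: (1,0)[OXO/X.X/O.X]-1 (1,1)[OXO/.XX/O.X]+1* (2,1)[OXO/..X/OXX]-1
p4 O@[OXO/.XX/O.X] terminal -1; root [O../..X/O.X] d5

value(O../..X/O.X, X) = +1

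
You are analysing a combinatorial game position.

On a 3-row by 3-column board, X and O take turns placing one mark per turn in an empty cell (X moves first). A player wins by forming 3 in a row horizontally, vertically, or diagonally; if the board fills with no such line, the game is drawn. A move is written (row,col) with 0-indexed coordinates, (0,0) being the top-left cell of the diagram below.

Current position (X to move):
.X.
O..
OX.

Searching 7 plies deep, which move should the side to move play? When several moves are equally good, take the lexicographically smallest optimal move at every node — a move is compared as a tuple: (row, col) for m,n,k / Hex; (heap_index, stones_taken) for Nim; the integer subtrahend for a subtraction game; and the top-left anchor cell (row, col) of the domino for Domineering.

X's best at [.X./O../OX.]: (0,0)

ply 1, X at .X./O../OX. | (0,0)=+1→XX./O../OX.*; (0,2)=-1→.XX/O../OX.; (1,1)=+1→.X./OX./OX.; (1,2)=-1→.X./O.X/OX.; (2,2)=-1→.X./O../OXX
ply 2, O at XX./O../OX. | (0,2)=-1→XXO/O../OX.*; (1,1)=-1→XX./OO./OX.; (1,2)=-1→XX./O.O/OX.; (2,2)=-1→XX./O../OXO
ply 3, X at XXO/O../OX. | (1,1)=+1→XXO/OX./OX.*; (1,2)=-1→XXO/O.X/OX.; (2,2)=-1→XXO/O../OXX
ply 4: XXO/OX./OX. is terminal -1 (O); from .X./O../OX. depth 7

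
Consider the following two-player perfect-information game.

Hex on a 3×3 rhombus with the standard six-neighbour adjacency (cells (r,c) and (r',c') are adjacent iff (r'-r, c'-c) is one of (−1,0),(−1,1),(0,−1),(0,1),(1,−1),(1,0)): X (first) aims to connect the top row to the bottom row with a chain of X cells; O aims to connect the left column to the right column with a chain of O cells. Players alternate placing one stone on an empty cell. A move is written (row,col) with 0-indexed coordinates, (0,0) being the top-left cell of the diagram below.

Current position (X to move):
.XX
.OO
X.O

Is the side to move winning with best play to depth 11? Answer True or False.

X winning at [.XX/.OO/X.O]: True

[.XX/.OO/X.O] X move#1: (0,0):-1/XXX/.OO/X.O, (1,0):+1/.XX/XOO/X.O*, (2,1):-1/.XX/.OO/XXO
[.XX/XOO/X.O] end (terminal -1, O#2); searched .XX/.OO/X.O to 11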